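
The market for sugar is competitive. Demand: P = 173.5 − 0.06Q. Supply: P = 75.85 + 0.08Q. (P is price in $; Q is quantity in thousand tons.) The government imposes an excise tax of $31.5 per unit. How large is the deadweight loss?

Competitive equilibrium: 173.5 − 0.06Q = 75.85 + 0.08Q → Q* = 697.5, P* = 131.65.
With the tax, the buyer price exceeds the seller price by 31.5: (173.5 − 0.06Q) − (75.85 + 0.08Q) = 31.5 → Q' = 472.5.
ΔQ = 697.5 − 472.5 = 225; the wedge equals the tax, 31.5.
The triangle = ½ × 225 × 31.5 = $3543.75 thousand.

$3543.75 thousand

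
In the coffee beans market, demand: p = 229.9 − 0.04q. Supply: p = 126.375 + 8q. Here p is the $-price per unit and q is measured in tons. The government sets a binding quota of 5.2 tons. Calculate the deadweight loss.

Competitive equilibrium: 229.9 − 0.04q = 126.375 + 8q → q* = 12.8762, p* = 229.385.
At q = 5.2: demand price = 229.9 − 0.04·5.2 = 229.692; supply price = 126.375 + 8·5.2 = 167.975.
Δq = 12.8762 − 5.2 = 7.6762; wedge = 229.692 − 167.975 = 61.717.
The triangle = ½ × 7.6762 × 61.717 = $236.88.

$236.88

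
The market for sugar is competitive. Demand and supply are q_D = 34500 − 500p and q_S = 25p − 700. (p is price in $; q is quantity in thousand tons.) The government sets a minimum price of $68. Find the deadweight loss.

In inverse form: demand p = 69 − 0.002q, supply p = 28 + 0.04q.
Competitive equilibrium: 69 − 0.002q = 28 + 0.04q → q* = 976.19048, p* = 67.04762.
At the floor p = 68, quantity demanded = (69 − 68)/0.002 = 500.
Sellers' marginal cost at q' = 500: 28 + 0.04·500 = 48.
Δq = 976.19048 − 500 = 476.19048; wedge = 68 − 48 = 20.
Deadweight loss = ½ × 476.19048 × 20 = $4761.90 thousand.

$4761.90 thousand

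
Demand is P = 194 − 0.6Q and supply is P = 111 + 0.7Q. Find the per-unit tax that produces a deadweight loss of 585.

Competitive equilibrium: 194 − 0.6Q = 111 + 0.7Q → Q* = 63.8462, P* = 155.6923.
A tax t gives ΔQ = t/1.3 and wedge t, so DWL = t²/2.6.
t²/2.6 = 585 → t² = 1521 → t = 39.

39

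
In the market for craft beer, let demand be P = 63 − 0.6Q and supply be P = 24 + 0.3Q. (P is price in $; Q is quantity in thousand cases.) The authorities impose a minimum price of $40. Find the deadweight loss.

Competitive equilibrium: 63 − 0.6Q = 24 + 0.3Q → Q* = 43.3333, P* = 37.
At the floor P = 40, quantity demanded = (63 − 40)/0.6 = 38.3333.
Sellers' marginal cost at Q' = 38.3333: 24 + 0.3·38.3333 = 35.5.
ΔQ = 43.3333 − 38.3333 = 5; wedge = 40 − 35.5 = 4.5.
DWL = ½ × 5 × 4.5 = $11.25 thousand.

$11.25 thousand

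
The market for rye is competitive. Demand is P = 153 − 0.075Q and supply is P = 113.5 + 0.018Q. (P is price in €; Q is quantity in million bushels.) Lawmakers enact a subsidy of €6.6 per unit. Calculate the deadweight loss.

Competitive equilibrium: 153 − 0.075Q = 113.5 + 0.018Q → Q* = 424.7312, P* = 121.1452.
The subsidy lowers effective supply by 6.6: P = 106.9 + 0.018Q.
New quantity: 153 − 0.075Q = 106.9 + 0.018Q → Q' = 495.6989.
Overproduction ΔQ = 495.6989 − 424.7312 = 70.9677; wedge = subsidy = 6.6.
The triangle = ½ × 70.9677 × 6.6 = €234.19 million.

€234.19 million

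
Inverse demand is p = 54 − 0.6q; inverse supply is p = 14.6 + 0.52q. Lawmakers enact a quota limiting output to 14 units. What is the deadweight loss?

Competitive equilibrium: 54 − 0.6q = 14.6 + 0.52q → q* = 35.1786, p* = 32.8929.
At q = 14: demand price = 54 − 0.6·14 = 45.6; supply price = 14.6 + 0.52·14 = 21.88.
Δq = 35.1786 − 14 = 21.1786; wedge = 45.6 − 21.88 = 23.72.
Welfare loss = ½ × 21.1786 × 23.72 = 251.18.

251.18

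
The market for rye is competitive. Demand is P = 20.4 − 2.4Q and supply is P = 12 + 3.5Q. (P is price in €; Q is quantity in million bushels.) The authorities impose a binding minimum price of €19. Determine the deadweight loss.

Competitive equilibrium: 20.4 − 2.4Q = 12 + 3.5Q → Q* = 1.4237, P* = 16.9831.
At the floor P = 19, quantity demanded = (20.4 − 19)/2.4 = 0.5833.
Sellers' marginal cost at Q' = 0.5833: 12 + 3.5·0.5833 = 14.0416.
ΔQ = 1.4237 − 0.5833 = 0.8404; wedge = 19 − 14.0416 = 4.9584.
DWL = ½ × 0.8404 × 4.9584 = €2.08 million.

€2.08 million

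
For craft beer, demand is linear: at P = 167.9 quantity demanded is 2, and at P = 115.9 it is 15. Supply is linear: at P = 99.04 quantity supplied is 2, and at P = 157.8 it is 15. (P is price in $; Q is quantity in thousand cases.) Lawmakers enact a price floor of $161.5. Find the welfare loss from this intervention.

$179 thousand

Demand slope = (115.9 − 167.9)/(15 − 2) = −4, so P = 175.9 − 4Q.
Supply slope = (157.8 − 99.04)/(15 − 2) = 4.52, so P = 90 + 4.52Q.
Competitive equilibrium: 175.9 − 4Q = 90 + 4.52Q → Q* = 10.0822, P* = 135.5714.
At the floor P = 161.5, quantity demanded = (175.9 − 161.5)/4 = 3.6.
Sellers' marginal cost at Q' = 3.6: 90 + 4.52·3.6 = 106.272.
ΔQ = 10.0822 − 3.6 = 6.4822; wedge = 161.5 − 106.272 = 55.228.
Welfare loss = ½ × 6.4822 × 55.228 = $179 thousand.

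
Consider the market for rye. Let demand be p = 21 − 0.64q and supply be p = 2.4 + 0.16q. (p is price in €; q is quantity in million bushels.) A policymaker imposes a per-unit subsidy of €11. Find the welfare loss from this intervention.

Competitive equilibrium: 21 − 0.64q = 2.4 + 0.16q → q* = 23.25, p* = 6.12.
The subsidy lowers effective supply by 11: p = 0.16q − 8.6.
New quantity: 21 − 0.64q = 0.16q − 8.6 → q' = 37.
Overproduction Δq = 37 − 23.25 = 13.75; wedge = subsidy = 11.
The triangle = ½ × 13.75 × 11 = €75.625 million.

€75.625 million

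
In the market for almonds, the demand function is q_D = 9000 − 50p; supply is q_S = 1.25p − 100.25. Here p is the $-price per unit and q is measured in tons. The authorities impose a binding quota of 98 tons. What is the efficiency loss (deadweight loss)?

$230.44

In inverse form: demand p = 180 − 0.02q, supply p = 80.2 + 0.8q.
Competitive equilibrium: 180 − 0.02q = 80.2 + 0.8q → q* = 121.70732, p* = 177.56585.
At q = 98: demand price = 180 − 0.02·98 = 178.04; supply price = 80.2 + 0.8·98 = 158.6.
Δq = 121.70732 − 98 = 23.70732; wedge = 178.04 − 158.6 = 19.44.
Deadweight loss = ½ × 23.70732 × 19.44 = $230.44.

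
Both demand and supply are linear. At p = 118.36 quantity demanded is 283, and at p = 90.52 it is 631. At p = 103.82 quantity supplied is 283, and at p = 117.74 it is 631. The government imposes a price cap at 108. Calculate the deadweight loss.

Demand slope = (90.52 − 118.36)/(631 − 283) = −0.08, so p = 141 − 0.08q.
Supply slope = (117.74 − 103.82)/(631 − 283) = 0.04, so p = 92.5 + 0.04q.
Competitive equilibrium: 141 − 0.08q = 92.5 + 0.04q → q* = 404.1667, p* = 108.6667.
At the ceiling p = 108, quantity supplied = (108 − 92.5)/0.04 = 387.5.
Willingness to pay at q' = 387.5: 141 − 0.08·387.5 = 110.
Δq = 404.1667 − 387.5 = 16.6667; wedge = 110 − 108 = 2.
Welfare loss = ½ × 16.6667 × 2 = 16.67.

16.67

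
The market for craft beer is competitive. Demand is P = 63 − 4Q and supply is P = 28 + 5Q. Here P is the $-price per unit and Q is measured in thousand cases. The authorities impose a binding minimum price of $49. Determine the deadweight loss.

$0.68 thousand

Competitive equilibrium: 63 − 4Q = 28 + 5Q → Q* = 3.8889, P* = 47.4444.
At the floor P = 49, quantity demanded = (63 − 49)/4 = 3.5.
Sellers' marginal cost at Q' = 3.5: 28 + 5·3.5 = 45.5.
ΔQ = 3.8889 − 3.5 = 0.3889; wedge = 49 − 45.5 = 3.5.
The triangle = ½ × 0.3889 × 3.5 = $0.68 thousand.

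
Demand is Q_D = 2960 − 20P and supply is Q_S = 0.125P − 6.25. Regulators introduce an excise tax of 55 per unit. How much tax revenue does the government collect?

In inverse form: demand P = 148 − 0.05Q, supply P = 50 + 8Q.
Competitive equilibrium: 148 − 0.05Q = 50 + 8Q → Q* = 12.1739, P* = 147.3913.
With the tax, the buyer price exceeds the seller price by 55: (148 − 0.05Q) − (50 + 8Q) = 55 → Q' = 5.3416.
Tax revenue = 55 × 5.3416 = 293.79.

293.79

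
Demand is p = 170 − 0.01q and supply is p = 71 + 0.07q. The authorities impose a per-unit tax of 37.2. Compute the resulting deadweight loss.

Competitive equilibrium: 170 − 0.01q = 71 + 0.07q → q* = 1237.5, p* = 157.625.
With the tax, the buyer price exceeds the seller price by 37.2: (170 − 0.01q) − (71 + 0.07q) = 37.2 → q' = 772.5.
Δq = 1237.5 − 772.5 = 465; the wedge equals the tax, 37.2.
Welfare loss = ½ × 465 × 37.2 = 8649.

8649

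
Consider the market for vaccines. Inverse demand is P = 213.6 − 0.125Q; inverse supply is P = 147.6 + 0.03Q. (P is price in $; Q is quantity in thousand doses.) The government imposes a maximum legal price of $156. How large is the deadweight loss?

$1647.61 thousand

Competitive equilibrium: 213.6 − 0.125Q = 147.6 + 0.03Q → Q* = 425.8065, P* = 160.3742.
At the ceiling P = 156, quantity supplied = (156 − 147.6)/0.03 = 280.
Willingness to pay at Q' = 280: 213.6 − 0.125·280 = 178.6.
ΔQ = 425.8065 − 280 = 145.8065; wedge = 178.6 − 156 = 22.6.
DWL = ½ × 145.8065 × 22.6 = $1647.61 thousand.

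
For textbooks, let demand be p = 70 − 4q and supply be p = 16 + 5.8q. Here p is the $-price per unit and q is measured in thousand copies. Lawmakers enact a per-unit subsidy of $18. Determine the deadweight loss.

Competitive equilibrium: 70 − 4q = 16 + 5.8q → q* = 5.5102, p* = 47.9592.
The subsidy lowers effective supply by 18: p = 5.8q − 2.
New quantity: 70 − 4q = 5.8q − 2 → q' = 7.3469.
Overproduction Δq = 7.3469 − 5.5102 = 1.8367; wedge = subsidy = 18.
Deadweight loss = ½ × 1.8367 × 18 = $16.53 thousand.

$16.53 thousand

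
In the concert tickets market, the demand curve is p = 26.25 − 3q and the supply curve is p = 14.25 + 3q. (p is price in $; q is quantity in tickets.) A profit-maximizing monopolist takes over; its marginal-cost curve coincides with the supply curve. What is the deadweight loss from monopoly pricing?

Competitive equilibrium: 26.25 − 3q = 14.25 + 3q → q* = 2, p* = 20.25.
Marginal revenue: MR = 26.25 − 6q. Set MR = MC: 26.25 − 6q = 14.25 + 3q → q_m = 1.3333.
Price p_m = 26.25 − 3·1.3333 = 22.2501; MC(q_m) = 14.25 + 3·1.3333 = 18.2499.
Competitive q* = 2, so Δq = 0.6667; wedge = 22.2501 − 18.2499 = 4.0002.
The triangle = ½ × 0.6667 × 4.0002 = $1.33.

$1.33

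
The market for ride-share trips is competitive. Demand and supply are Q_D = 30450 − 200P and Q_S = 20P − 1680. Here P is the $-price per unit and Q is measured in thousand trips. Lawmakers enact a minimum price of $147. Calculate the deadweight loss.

In inverse form: demand P = 152.25 − 0.005Q, supply P = 84 + 0.05Q.
Competitive equilibrium: 152.25 − 0.005Q = 84 + 0.05Q → Q* = 1240.9091, P* = 146.0455.
At the floor P = 147, quantity demanded = (152.25 − 147)/0.005 = 1050.
Sellers' marginal cost at Q' = 1050: 84 + 0.05·1050 = 136.5.
ΔQ = 1240.9091 − 1050 = 190.9091; wedge = 147 − 136.5 = 10.5.
Welfare loss = ½ × 190.9091 × 10.5 = $1002.27 thousand.

$1002.27 thousand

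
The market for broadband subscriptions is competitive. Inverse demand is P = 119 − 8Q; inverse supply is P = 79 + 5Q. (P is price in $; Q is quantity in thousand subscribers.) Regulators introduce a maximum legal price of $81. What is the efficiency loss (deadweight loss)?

Competitive equilibrium: 119 − 8Q = 79 + 5Q → Q* = 3.0769, P* = 94.3846.
At the ceiling P = 81, quantity supplied = (81 − 79)/5 = 0.4.
Willingness to pay at Q' = 0.4: 119 − 8·0.4 = 115.8.
ΔQ = 3.0769 − 0.4 = 2.6769; wedge = 115.8 − 81 = 34.8.
DWL = ½ × 2.6769 × 34.8 = $46.58 thousand.

$46.58 thousand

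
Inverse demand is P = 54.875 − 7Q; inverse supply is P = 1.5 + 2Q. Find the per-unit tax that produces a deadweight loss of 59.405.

32.7

Competitive equilibrium: 54.875 − 7Q = 1.5 + 2Q → Q* = 5.9306, P* = 13.3611.
A tax t gives ΔQ = t/9 and wedge t, so DWL = t²/18.
t²/18 = 59.405 → t² = 1069.29 → t = 32.7.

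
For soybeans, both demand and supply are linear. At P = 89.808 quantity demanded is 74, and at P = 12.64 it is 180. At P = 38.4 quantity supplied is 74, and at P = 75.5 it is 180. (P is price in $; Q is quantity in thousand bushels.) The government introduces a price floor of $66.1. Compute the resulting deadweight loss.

$123.26 thousand

Demand slope = (12.64 − 89.808)/(180 − 74) = −0.728, so P = 143.68 − 0.728Q.
Supply slope = (75.5 − 38.4)/(180 − 74) = 0.35, so P = 12.5 + 0.35Q.
Competitive equilibrium: 143.68 − 0.728Q = 12.5 + 0.35Q → Q* = 121.6883, P* = 55.0909.
At the floor P = 66.1, quantity demanded = (143.68 − 66.1)/0.728 = 106.5659.
Sellers' marginal cost at Q' = 106.5659: 12.5 + 0.35·106.5659 = 49.7981.
ΔQ = 121.6883 − 106.5659 = 15.1224; wedge = 66.1 − 49.7981 = 16.3019.
DWL = ½ × 15.1224 × 16.3019 = $123.26 thousand.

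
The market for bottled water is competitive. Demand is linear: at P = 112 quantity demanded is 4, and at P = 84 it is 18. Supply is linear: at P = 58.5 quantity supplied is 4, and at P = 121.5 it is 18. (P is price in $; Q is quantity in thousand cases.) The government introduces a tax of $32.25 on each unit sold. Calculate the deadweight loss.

$80 thousand

Demand slope = (84 − 112)/(18 − 4) = −2, so P = 120 − 2Q.
Supply slope = (121.5 − 58.5)/(18 − 4) = 4.5, so P = 40.5 + 4.5Q.
Competitive equilibrium: 120 − 2Q = 40.5 + 4.5Q → Q* = 12.23077, P* = 95.53846.
With the tax, the buyer price exceeds the seller price by 32.25: (120 − 2Q) − (40.5 + 4.5Q) = 32.25 → Q' = 7.26923.
ΔQ = 12.23077 − 7.26923 = 4.96154; the wedge equals the tax, 32.25.
The triangle = ½ × 4.96154 × 32.25 = $80 thousand.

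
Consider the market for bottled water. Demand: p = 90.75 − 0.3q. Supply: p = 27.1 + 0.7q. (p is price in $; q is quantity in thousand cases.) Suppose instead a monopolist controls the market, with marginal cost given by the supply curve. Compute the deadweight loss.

$107.88 thousand

Competitive equilibrium: 90.75 − 0.3q = 27.1 + 0.7q → q* = 63.65, p* = 71.655.
Marginal revenue: MR = 90.75 − 0.6q. Set MR = MC: 90.75 − 0.6q = 27.1 + 0.7q → q_m = 48.9615.
Price p_m = 90.75 − 0.3·48.9615 = 76.0616; MC(q_m) = 27.1 + 0.7·48.9615 = 61.3731.
Competitive q* = 63.65, so Δq = 14.6885; wedge = 76.0616 − 61.3731 = 14.6885.
Deadweight loss = ½ × 14.6885 × 14.6885 = $107.88 thousand.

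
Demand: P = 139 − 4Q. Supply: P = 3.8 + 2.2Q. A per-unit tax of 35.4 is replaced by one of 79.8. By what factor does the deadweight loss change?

5.082

Competitive equilibrium: 139 − 4Q = 3.8 + 2.2Q → Q* = 21.8065, P* = 51.7742.
For a per-unit tax t: ΔQ = t/6.2, so DWL = ½·t·(t/6.2) = t²/12.4.
At t = 35.4: DWL = 101.061. At t = 79.8: DWL = 513.552.
Ratio = (79.8/35.4)² = 5.082.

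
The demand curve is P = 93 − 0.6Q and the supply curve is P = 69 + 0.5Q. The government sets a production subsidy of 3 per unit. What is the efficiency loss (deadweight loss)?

Competitive equilibrium: 93 − 0.6Q = 69 + 0.5Q → Q* = 21.8182, P* = 79.9091.
The subsidy lowers effective supply by 3: P = 66 + 0.5Q.
New quantity: 93 − 0.6Q = 66 + 0.5Q → Q' = 24.5455.
Overproduction ΔQ = 24.5455 − 21.8182 = 2.7273; wedge = subsidy = 3.
The triangle = ½ × 2.7273 × 3 = 4.09.

4.09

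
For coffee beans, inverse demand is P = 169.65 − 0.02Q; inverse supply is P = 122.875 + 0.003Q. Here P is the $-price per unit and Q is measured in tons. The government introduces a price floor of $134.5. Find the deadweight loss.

Competitive equilibrium: 169.65 − 0.02Q = 122.875 + 0.003Q → Q* = 2033.6957, P* = 128.9761.
At the floor P = 134.5, quantity demanded = (169.65 − 134.5)/0.02 = 1757.5.
Sellers' marginal cost at Q' = 1757.5: 122.875 + 0.003·1757.5 = 128.1475.
ΔQ = 2033.6957 − 1757.5 = 276.1957; wedge = 134.5 − 128.1475 = 6.3525.
The triangle = ½ × 276.1957 × 6.3525 = $877.27.

$877.27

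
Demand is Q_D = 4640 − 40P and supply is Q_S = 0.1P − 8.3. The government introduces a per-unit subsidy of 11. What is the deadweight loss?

6.03

In inverse form: demand P = 116 − 0.025Q, supply P = 83 + 10Q.
Competitive equilibrium: 116 − 0.025Q = 83 + 10Q → Q* = 3.2918, P* = 115.9177.
The subsidy lowers effective supply by 11: P = 72 + 10Q.
New quantity: 116 − 0.025Q = 72 + 10Q → Q' = 4.389.
Overproduction ΔQ = 4.389 − 3.2918 = 1.0972; wedge = subsidy = 11.
DWL = ½ × 1.0972 × 11 = 6.03.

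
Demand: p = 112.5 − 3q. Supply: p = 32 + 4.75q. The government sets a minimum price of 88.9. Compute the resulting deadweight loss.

Competitive equilibrium: 112.5 − 3q = 32 + 4.75q → q* = 10.3871, p* = 81.3387.
At the floor p = 88.9, quantity demanded = (112.5 − 88.9)/3 = 7.8667.
Sellers' marginal cost at q' = 7.8667: 32 + 4.75·7.8667 = 69.3668.
Δq = 10.3871 − 7.8667 = 2.5204; wedge = 88.9 − 69.3668 = 19.5332.
The triangle = ½ × 2.5204 × 19.5332 = 24.62.

24.62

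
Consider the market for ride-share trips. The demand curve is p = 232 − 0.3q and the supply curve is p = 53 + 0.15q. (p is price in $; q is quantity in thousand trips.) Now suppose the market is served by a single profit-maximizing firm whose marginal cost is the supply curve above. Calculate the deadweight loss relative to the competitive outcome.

$5696.18 thousand

Competitive equilibrium: 232 − 0.3q = 53 + 0.15q → q* = 397.7778, p* = 112.6667.
Marginal revenue: MR = 232 − 0.6q. Set MR = MC: 232 − 0.6q = 53 + 0.15q → q_m = 238.6667.
Price p_m = 232 − 0.3·238.6667 = 160.4; MC(q_m) = 53 + 0.15·238.6667 = 88.8.
Competitive q* = 397.7778, so Δq = 159.1111; wedge = 160.4 − 88.8 = 71.6.
The triangle = ½ × 159.1111 × 71.6 = $5696.18 thousand.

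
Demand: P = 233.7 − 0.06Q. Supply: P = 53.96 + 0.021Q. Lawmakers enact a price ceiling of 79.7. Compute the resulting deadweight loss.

39958.96

Competitive equilibrium: 233.7 − 0.06Q = 53.96 + 0.021Q → Q* = 2219.01235, P* = 100.55926.
At the ceiling P = 79.7, quantity supplied = (79.7 − 53.96)/0.021 = 1225.71429.
Willingness to pay at Q' = 1225.71429: 233.7 − 0.06·1225.71429 = 160.15714.
ΔQ = 2219.01235 − 1225.71429 = 993.29806; wedge = 160.15714 − 79.7 = 80.45714.
DWL = ½ × 993.29806 × 80.45714 = 39958.96.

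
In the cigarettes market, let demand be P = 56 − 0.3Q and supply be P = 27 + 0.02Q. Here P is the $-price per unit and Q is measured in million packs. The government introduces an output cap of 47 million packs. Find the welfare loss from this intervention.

$304.50 million

Competitive equilibrium: 56 − 0.3Q = 27 + 0.02Q → Q* = 90.625, P* = 28.8125.
At Q = 47: demand price = 56 − 0.3·47 = 41.9; supply price = 27 + 0.02·47 = 27.94.
ΔQ = 90.625 − 47 = 43.625; wedge = 41.9 − 27.94 = 13.96.
Deadweight loss = ½ × 43.625 × 13.96 = $304.50 million.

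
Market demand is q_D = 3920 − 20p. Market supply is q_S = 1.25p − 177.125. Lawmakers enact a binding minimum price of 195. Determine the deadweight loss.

818.41

In inverse form: demand p = 196 − 0.05q, supply p = 141.7 + 0.8q.
Competitive equilibrium: 196 − 0.05q = 141.7 + 0.8q → q* = 63.8824, p* = 192.8059.
At the floor p = 195, quantity demanded = (196 − 195)/0.05 = 20.
Sellers' marginal cost at q' = 20: 141.7 + 0.8·20 = 157.7.
Δq = 63.8824 − 20 = 43.8824; wedge = 195 − 157.7 = 37.3.
Welfare loss = ½ × 43.8824 × 37.3 = 818.41.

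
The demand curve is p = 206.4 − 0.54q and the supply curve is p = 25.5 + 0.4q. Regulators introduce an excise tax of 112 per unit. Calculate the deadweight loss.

6672.34

Competitive equilibrium: 206.4 − 0.54q = 25.5 + 0.4q → q* = 192.4468, p* = 102.4787.
With the tax, the buyer price exceeds the seller price by 112: (206.4 − 0.54q) − (25.5 + 0.4q) = 112 → q' = 73.2979.
Δq = 192.4468 − 73.2979 = 119.1489; the wedge equals the tax, 112.
The triangle = ½ × 119.1489 × 112 = 6672.34.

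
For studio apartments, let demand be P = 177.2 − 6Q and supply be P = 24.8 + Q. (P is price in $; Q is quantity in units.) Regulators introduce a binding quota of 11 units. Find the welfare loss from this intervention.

Competitive equilibrium: 177.2 − 6Q = 24.8 + Q → Q* = 21.7714, P* = 46.5714.
At Q = 11: demand price = 177.2 − 6·11 = 111.2; supply price = 24.8 + 1·11 = 35.8.
ΔQ = 21.7714 − 11 = 10.7714; wedge = 111.2 − 35.8 = 75.4.
The triangle = ½ × 10.7714 × 75.4 = $406.08.

$406.08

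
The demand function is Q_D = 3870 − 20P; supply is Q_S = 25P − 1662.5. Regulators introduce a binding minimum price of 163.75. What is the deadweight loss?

29971.68

In inverse form: demand P = 193.5 − 0.05Q, supply P = 66.5 + 0.04Q.
Competitive equilibrium: 193.5 − 0.05Q = 66.5 + 0.04Q → Q* = 1411.1111, P* = 122.9444.
At the floor P = 163.75, quantity demanded = (193.5 − 163.75)/0.05 = 595.
Sellers' marginal cost at Q' = 595: 66.5 + 0.04·595 = 90.3.
ΔQ = 1411.1111 − 595 = 816.1111; wedge = 163.75 − 90.3 = 73.45.
The triangle = ½ × 816.1111 × 73.45 = 29971.68.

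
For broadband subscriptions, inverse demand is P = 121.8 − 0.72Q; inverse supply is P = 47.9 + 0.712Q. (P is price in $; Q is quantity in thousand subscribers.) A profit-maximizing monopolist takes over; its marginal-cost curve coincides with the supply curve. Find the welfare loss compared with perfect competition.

$213.45 thousand

Competitive equilibrium: 121.8 − 0.72Q = 47.9 + 0.712Q → Q* = 51.6061, P* = 84.6436.
Marginal revenue: MR = 121.8 − 1.44Q. Set MR = MC: 121.8 − 1.44Q = 47.9 + 0.712Q → Q_m = 34.3401.
Price P_m = 121.8 − 0.72·34.3401 = 97.0751; MC(Q_m) = 47.9 + 0.712·34.3401 = 72.3502.
Competitive Q* = 51.6061, so ΔQ = 17.266; wedge = 97.0751 − 72.3502 = 24.7249.
The triangle = ½ × 17.266 × 24.7249 = $213.45 thousand.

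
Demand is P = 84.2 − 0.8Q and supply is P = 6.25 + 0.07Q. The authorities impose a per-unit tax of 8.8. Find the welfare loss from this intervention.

44.51

Competitive equilibrium: 84.2 − 0.8Q = 6.25 + 0.07Q → Q* = 89.5977, P* = 12.5218.
With the tax, the buyer price exceeds the seller price by 8.8: (84.2 − 0.8Q) − (6.25 + 0.07Q) = 8.8 → Q' = 79.4828.
ΔQ = 89.5977 − 79.4828 = 10.1149; the wedge equals the tax, 8.8.
Deadweight loss = ½ × 10.1149 × 8.8 = 44.51.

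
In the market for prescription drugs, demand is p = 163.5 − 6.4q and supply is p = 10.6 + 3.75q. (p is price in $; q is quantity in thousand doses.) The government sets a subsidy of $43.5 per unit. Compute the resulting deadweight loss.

Competitive equilibrium: 163.5 − 6.4q = 10.6 + 3.75q → q* = 15.06404, p* = 67.09015.
The subsidy lowers effective supply by 43.5: p = 3.75q − 32.9.
New quantity: 163.5 − 6.4q = 3.75q − 32.9 → q' = 19.34975.
Overproduction Δq = 19.34975 − 15.06404 = 4.28571; wedge = subsidy = 43.5.
Welfare loss = ½ × 4.28571 × 43.5 = $93.21 thousand.

$93.21 thousand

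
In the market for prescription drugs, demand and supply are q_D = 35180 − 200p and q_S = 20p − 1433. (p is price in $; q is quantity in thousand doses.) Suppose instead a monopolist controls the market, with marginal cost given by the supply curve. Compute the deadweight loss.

$686.12 thousand

In inverse form: demand p = 175.9 − 0.005q, supply p = 71.65 + 0.05q.
Competitive equilibrium: 175.9 − 0.005q = 71.65 + 0.05q → q* = 1895.45455, p* = 166.42273.
Marginal revenue: MR = 175.9 − 0.01q. Set MR = MC: 175.9 − 0.01q = 71.65 + 0.05q → q_m = 1737.5.
Price p_m = 175.9 − 0.005·1737.5 = 167.2125; MC(q_m) = 71.65 + 0.05·1737.5 = 158.525.
Competitive q* = 1895.45455, so Δq = 157.95455; wedge = 167.2125 − 158.525 = 8.6875.
The triangle = ½ × 157.95455 × 8.6875 = $686.12 thousand.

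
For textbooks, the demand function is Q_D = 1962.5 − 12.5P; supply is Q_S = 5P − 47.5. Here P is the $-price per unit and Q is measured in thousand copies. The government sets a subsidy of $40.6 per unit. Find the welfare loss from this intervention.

$2943.50 thousand

In inverse form: demand P = 157 − 0.08Q, supply P = 9.5 + 0.2Q.
Competitive equilibrium: 157 − 0.08Q = 9.5 + 0.2Q → Q* = 526.7857, P* = 114.8571.
The subsidy lowers effective supply by 40.6: P = 0.2Q − 31.1.
New quantity: 157 − 0.08Q = 0.2Q − 31.1 → Q' = 671.7857.
Overproduction ΔQ = 671.7857 − 526.7857 = 145; wedge = subsidy = 40.6.
The triangle = ½ × 145 × 40.6 = $2943.50 thousand.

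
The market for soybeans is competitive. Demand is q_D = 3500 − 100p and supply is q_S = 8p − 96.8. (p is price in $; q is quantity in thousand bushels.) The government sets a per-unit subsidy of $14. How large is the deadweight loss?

In inverse form: demand p = 35 − 0.01q, supply p = 12.1 + 0.125q.
Competitive equilibrium: 35 − 0.01q = 12.1 + 0.125q → q* = 169.6296, p* = 33.3037.
The subsidy lowers effective supply by 14: p = 0.125q − 1.9.
New quantity: 35 − 0.01q = 0.125q − 1.9 → q' = 273.3333.
Overproduction Δq = 273.3333 − 169.6296 = 103.7037; wedge = subsidy = 14.
Deadweight loss = ½ × 103.7037 × 14 = $725.93 thousand.

$725.93 thousand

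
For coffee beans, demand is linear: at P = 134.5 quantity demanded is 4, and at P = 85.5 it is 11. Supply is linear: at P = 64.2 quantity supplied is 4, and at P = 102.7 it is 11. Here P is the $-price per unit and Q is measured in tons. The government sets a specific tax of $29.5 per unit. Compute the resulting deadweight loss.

Demand slope = (85.5 − 134.5)/(11 − 4) = −7, so P = 162.5 − 7Q.
Supply slope = (102.7 − 64.2)/(11 − 4) = 5.5, so P = 42.2 + 5.5Q.
Competitive equilibrium: 162.5 − 7Q = 42.2 + 5.5Q → Q* = 9.624, P* = 95.132.
With the tax, the buyer price exceeds the seller price by 29.5: (162.5 − 7Q) − (42.2 + 5.5Q) = 29.5 → Q' = 7.264.
ΔQ = 9.624 − 7.264 = 2.36; the wedge equals the tax, 29.5.
DWL = ½ × 2.36 × 29.5 = $34.81.

$34.81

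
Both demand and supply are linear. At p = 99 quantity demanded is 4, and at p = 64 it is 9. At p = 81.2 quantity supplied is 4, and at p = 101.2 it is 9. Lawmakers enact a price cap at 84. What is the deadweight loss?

4.64

Demand slope = (64 − 99)/(9 − 4) = −7, so p = 127 − 7q.
Supply slope = (101.2 − 81.2)/(9 − 4) = 4, so p = 65.2 + 4q.
Competitive equilibrium: 127 − 7q = 65.2 + 4q → q* = 5.6182, p* = 87.6727.
At the ceiling p = 84, quantity supplied = (84 − 65.2)/4 = 4.7.
Willingness to pay at q' = 4.7: 127 − 7·4.7 = 94.1.
Δq = 5.6182 − 4.7 = 0.9182; wedge = 94.1 − 84 = 10.1.
Deadweight loss = ½ × 0.9182 × 10.1 = 4.64.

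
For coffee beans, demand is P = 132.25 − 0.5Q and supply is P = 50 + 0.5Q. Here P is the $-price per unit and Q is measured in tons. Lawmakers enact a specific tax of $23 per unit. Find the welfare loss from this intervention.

Competitive equilibrium: 132.25 − 0.5Q = 50 + 0.5Q → Q* = 82.25, P* = 91.125.
With the tax, the buyer price exceeds the seller price by 23: (132.25 − 0.5Q) − (50 + 0.5Q) = 23 → Q' = 59.25.
ΔQ = 82.25 − 59.25 = 23; the wedge equals the tax, 23.
DWL = ½ × 23 × 23 = $264.50.

$264.50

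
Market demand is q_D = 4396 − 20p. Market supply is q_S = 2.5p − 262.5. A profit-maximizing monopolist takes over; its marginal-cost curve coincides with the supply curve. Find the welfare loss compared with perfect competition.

146.43

In inverse form: demand p = 219.8 − 0.05q, supply p = 105 + 0.4q.
Competitive equilibrium: 219.8 − 0.05q = 105 + 0.4q → q* = 255.1111, p* = 207.0444.
Marginal revenue: MR = 219.8 − 0.1q. Set MR = MC: 219.8 − 0.1q = 105 + 0.4q → q_m = 229.6.
Price p_m = 219.8 − 0.05·229.6 = 208.32; MC(q_m) = 105 + 0.4·229.6 = 196.84.
Competitive q* = 255.1111, so Δq = 25.5111; wedge = 208.32 − 196.84 = 11.48.
DWL = ½ × 25.5111 × 11.48 = 146.43.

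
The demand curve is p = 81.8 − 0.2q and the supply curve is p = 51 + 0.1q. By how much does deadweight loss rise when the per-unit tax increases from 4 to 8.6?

96.60

Competitive equilibrium: 81.8 − 0.2q = 51 + 0.1q → q* = 102.6667, p* = 61.2667.
For a per-unit tax t: Δq = t/0.3, so DWL = ½·t·(t/0.3) = t²/0.6.
At t = 4: DWL = 26.667. At t = 8.6: DWL = 123.267.
Increase = 123.267 − 26.667 = 96.60.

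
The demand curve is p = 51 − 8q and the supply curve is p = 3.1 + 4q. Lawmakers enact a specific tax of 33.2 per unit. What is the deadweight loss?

Competitive equilibrium: 51 − 8q = 3.1 + 4q → q* = 3.9917, p* = 19.0667.
With the tax, the buyer price exceeds the seller price by 33.2: (51 − 8q) − (3.1 + 4q) = 33.2 → q' = 1.225.
Δq = 3.9917 − 1.225 = 2.7667; the wedge equals the tax, 33.2.
Welfare loss = ½ × 2.7667 × 33.2 = 45.93.

45.93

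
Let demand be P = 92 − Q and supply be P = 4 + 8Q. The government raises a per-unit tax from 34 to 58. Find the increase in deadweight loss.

122.67

Competitive equilibrium: 92 − Q = 4 + 8Q → Q* = 9.7778, P* = 82.2222.
For a per-unit tax t: ΔQ = t/9, so DWL = ½·t·(t/9) = t²/18.
At t = 34: DWL = 64.222. At t = 58: DWL = 186.889.
Increase = 186.889 − 64.222 = 122.67.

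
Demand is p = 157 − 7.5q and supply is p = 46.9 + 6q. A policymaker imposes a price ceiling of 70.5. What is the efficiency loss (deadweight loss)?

Competitive equilibrium: 157 − 7.5q = 46.9 + 6q → q* = 8.15556, p* = 95.83333.
At the ceiling p = 70.5, quantity supplied = (70.5 − 46.9)/6 = 3.93333.
Willingness to pay at q' = 3.93333: 157 − 7.5·3.93333 = 127.50003.
Δq = 8.15556 − 3.93333 = 4.22223; wedge = 127.50003 − 70.5 = 57.00003.
DWL = ½ × 4.22223 × 57.00003 = 120.33.

120.33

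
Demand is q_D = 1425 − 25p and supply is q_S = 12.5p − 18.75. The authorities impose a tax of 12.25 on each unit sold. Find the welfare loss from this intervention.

In inverse form: demand p = 57 − 0.04q, supply p = 1.5 + 0.08q.
Competitive equilibrium: 57 − 0.04q = 1.5 + 0.08q → q* = 462.5, p* = 38.5.
With the tax, the buyer price exceeds the seller price by 12.25: (57 − 0.04q) − (1.5 + 0.08q) = 12.25 → q' = 360.4167.
Δq = 462.5 − 360.4167 = 102.0833; the wedge equals the tax, 12.25.
Welfare loss = ½ × 102.0833 × 12.25 = 625.26.

625.26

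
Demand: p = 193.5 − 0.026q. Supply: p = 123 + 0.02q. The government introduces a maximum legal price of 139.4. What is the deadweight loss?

Competitive equilibrium: 193.5 − 0.026q = 123 + 0.02q → q* = 1532.6087, p* = 153.6522.
At the ceiling p = 139.4, quantity supplied = (139.4 − 123)/0.02 = 820.
Willingness to pay at q' = 820: 193.5 − 0.026·820 = 172.18.
Δq = 1532.6087 − 820 = 712.6087; wedge = 172.18 − 139.4 = 32.78.
Deadweight loss = ½ × 712.6087 × 32.78 = 11679.66.

11679.66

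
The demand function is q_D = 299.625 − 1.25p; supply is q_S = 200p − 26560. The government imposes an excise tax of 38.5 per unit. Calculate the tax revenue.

In inverse form: demand p = 239.7 − 0.8q, supply p = 132.8 + 0.005q.
Competitive equilibrium: 239.7 − 0.8q = 132.8 + 0.005q → q* = 132.795, p* = 133.464.
With the tax, the buyer price exceeds the seller price by 38.5: (239.7 − 0.8q) − (132.8 + 0.005q) = 38.5 → q' = 84.9689.
Tax revenue = 38.5 × 84.9689 = 3271.30.

3271.30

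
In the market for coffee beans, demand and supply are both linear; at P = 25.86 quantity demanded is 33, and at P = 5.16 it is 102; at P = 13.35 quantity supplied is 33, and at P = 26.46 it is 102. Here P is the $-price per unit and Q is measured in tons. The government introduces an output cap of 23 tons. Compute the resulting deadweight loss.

Demand slope = (5.16 − 25.86)/(102 − 33) = −0.3, so P = 35.76 − 0.3Q.
Supply slope = (26.46 − 13.35)/(102 − 33) = 0.19, so P = 7.08 + 0.19Q.
Competitive equilibrium: 35.76 − 0.3Q = 7.08 + 0.19Q → Q* = 58.5306, P* = 18.2008.
At Q = 23: demand price = 35.76 − 0.3·23 = 28.86; supply price = 7.08 + 0.19·23 = 11.45.
ΔQ = 58.5306 − 23 = 35.5306; wedge = 28.86 − 11.45 = 17.41.
Welfare loss = ½ × 35.5306 × 17.41 = $309.29.

$309.29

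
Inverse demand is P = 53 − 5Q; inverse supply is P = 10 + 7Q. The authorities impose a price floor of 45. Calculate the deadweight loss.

Competitive equilibrium: 53 − 5Q = 10 + 7Q → Q* = 3.5833, P* = 35.0833.
At the floor P = 45, quantity demanded = (53 − 45)/5 = 1.6.
Sellers' marginal cost at Q' = 1.6: 10 + 7·1.6 = 21.2.
ΔQ = 3.5833 − 1.6 = 1.9833; wedge = 45 − 21.2 = 23.8.
DWL = ½ × 1.9833 × 23.8 = 23.60.

23.60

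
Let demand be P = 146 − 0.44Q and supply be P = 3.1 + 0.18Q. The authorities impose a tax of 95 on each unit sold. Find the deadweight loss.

7278.23

Competitive equilibrium: 146 − 0.44Q = 3.1 + 0.18Q → Q* = 230.4839, P* = 44.5871.
With the tax, the buyer price exceeds the seller price by 95: (146 − 0.44Q) − (3.1 + 0.18Q) = 95 → Q' = 77.2581.
ΔQ = 230.4839 − 77.2581 = 153.2258; the wedge equals the tax, 95.
Welfare loss = ½ × 153.2258 × 95 = 7278.23.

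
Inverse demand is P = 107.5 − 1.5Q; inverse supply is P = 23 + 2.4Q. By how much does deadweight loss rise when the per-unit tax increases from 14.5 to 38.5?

Competitive equilibrium: 107.5 − 1.5Q = 23 + 2.4Q → Q* = 21.6667, P* = 75.
For a per-unit tax t: ΔQ = t/3.9, so DWL = ½·t·(t/3.9) = t²/7.8.
At t = 14.5: DWL = 26.955. At t = 38.5: DWL = 190.032.
Increase = 190.032 − 26.955 = 163.08.

163.08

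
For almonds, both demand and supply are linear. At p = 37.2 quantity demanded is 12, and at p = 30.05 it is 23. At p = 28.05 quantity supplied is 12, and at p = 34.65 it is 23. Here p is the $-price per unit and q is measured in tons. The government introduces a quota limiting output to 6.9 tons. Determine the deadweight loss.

Demand slope = (30.05 − 37.2)/(23 − 12) = −0.65, so p = 45 − 0.65q.
Supply slope = (34.65 − 28.05)/(23 − 12) = 0.6, so p = 20.85 + 0.6q.
Competitive equilibrium: 45 − 0.65q = 20.85 + 0.6q → q* = 19.32, p* = 32.442.
At q = 6.9: demand price = 45 − 0.65·6.9 = 40.515; supply price = 20.85 + 0.6·6.9 = 24.99.
Δq = 19.32 − 6.9 = 12.42; wedge = 40.515 − 24.99 = 15.525.
The triangle = ½ × 12.42 × 15.525 = $96.41.

$96.41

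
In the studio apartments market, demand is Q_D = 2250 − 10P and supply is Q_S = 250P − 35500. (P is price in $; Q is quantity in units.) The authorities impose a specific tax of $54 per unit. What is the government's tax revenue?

$15057.69

In inverse form: demand P = 225 − 0.1Q, supply P = 142 + 0.004Q.
Competitive equilibrium: 225 − 0.1Q = 142 + 0.004Q → Q* = 798.0769, P* = 145.1923.
With the tax, the buyer price exceeds the seller price by 54: (225 − 0.1Q) − (142 + 0.004Q) = 54 → Q' = 278.8462.
Tax revenue = 54 × 278.8462 = $15057.69.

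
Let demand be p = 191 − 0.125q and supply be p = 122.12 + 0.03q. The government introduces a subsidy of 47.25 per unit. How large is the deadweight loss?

7201.81

Competitive equilibrium: 191 − 0.125q = 122.12 + 0.03q → q* = 444.3871, p* = 135.4516.
The subsidy lowers effective supply by 47.25: p = 74.87 + 0.03q.
New quantity: 191 − 0.125q = 74.87 + 0.03q → q' = 749.2258.
Overproduction Δq = 749.2258 − 444.3871 = 304.8387; wedge = subsidy = 47.25.
DWL = ½ × 304.8387 × 47.25 = 7201.81.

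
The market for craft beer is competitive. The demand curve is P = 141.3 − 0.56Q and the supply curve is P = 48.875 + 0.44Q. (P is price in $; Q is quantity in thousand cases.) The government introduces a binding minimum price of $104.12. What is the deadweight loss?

$338.84 thousand

Competitive equilibrium: 141.3 − 0.56Q = 48.875 + 0.44Q → Q* = 92.425, P* = 89.542.
At the floor P = 104.12, quantity demanded = (141.3 − 104.12)/0.56 = 66.3929.
Sellers' marginal cost at Q' = 66.3929: 48.875 + 0.44·66.3929 = 78.0879.
ΔQ = 92.425 − 66.3929 = 26.0321; wedge = 104.12 − 78.0879 = 26.0321.
DWL = ½ × 26.0321 × 26.0321 = $338.84 thousand.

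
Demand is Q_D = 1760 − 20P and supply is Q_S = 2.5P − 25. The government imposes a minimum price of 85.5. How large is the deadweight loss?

3422.50

In inverse form: demand P = 88 − 0.05Q, supply P = 10 + 0.4Q.
Competitive equilibrium: 88 − 0.05Q = 10 + 0.4Q → Q* = 173.3333, P* = 79.3333.
At the floor P = 85.5, quantity demanded = (88 − 85.5)/0.05 = 50.
Sellers' marginal cost at Q' = 50: 10 + 0.4·50 = 30.
ΔQ = 173.3333 − 50 = 123.3333; wedge = 85.5 − 30 = 55.5.
Deadweight loss = ½ × 123.3333 × 55.5 = 3422.50.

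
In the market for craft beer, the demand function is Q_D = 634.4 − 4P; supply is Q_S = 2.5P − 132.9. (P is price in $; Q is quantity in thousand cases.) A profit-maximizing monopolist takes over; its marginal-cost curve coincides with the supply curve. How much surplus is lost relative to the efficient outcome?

In inverse form: demand P = 158.6 − 0.25Q, supply P = 53.16 + 0.4Q.
Competitive equilibrium: 158.6 − 0.25Q = 53.16 + 0.4Q → Q* = 162.2154, P* = 118.0462.
Marginal revenue: MR = 158.6 − 0.5Q. Set MR = MC: 158.6 − 0.5Q = 53.16 + 0.4Q → Q_m = 117.1556.
Price P_m = 158.6 − 0.25·117.1556 = 129.3111; MC(Q_m) = 53.16 + 0.4·117.1556 = 100.0222.
Competitive Q* = 162.2154, so ΔQ = 45.0598; wedge = 129.3111 − 100.0222 = 29.2889.
The triangle = ½ × 45.0598 × 29.2889 = $659.88 thousand.

$659.88 thousand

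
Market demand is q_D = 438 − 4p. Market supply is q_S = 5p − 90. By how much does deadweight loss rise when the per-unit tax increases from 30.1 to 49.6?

In inverse form: demand p = 109.5 − 0.25q, supply p = 18 + 0.2q.
Competitive equilibrium: 109.5 − 0.25q = 18 + 0.2q → q* = 203.3333, p* = 58.6667.
For a per-unit tax t: Δq = t/0.45, so DWL = ½·t·(t/0.45) = t²/0.9.
At t = 30.1: DWL = 1006.678. At t = 49.6: DWL = 2733.511.
Increase = 2733.511 − 1006.678 = 1726.83.

1726.83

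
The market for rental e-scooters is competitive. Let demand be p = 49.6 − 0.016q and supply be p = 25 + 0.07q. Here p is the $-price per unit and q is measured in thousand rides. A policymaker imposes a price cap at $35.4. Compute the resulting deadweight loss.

$812.67 thousand

Competitive equilibrium: 49.6 − 0.016q = 25 + 0.07q → q* = 286.04651, p* = 45.02326.
At the ceiling p = 35.4, quantity supplied = (35.4 − 25)/0.07 = 148.57143.
Willingness to pay at q' = 148.57143: 49.6 − 0.016·148.57143 = 47.22286.
Δq = 286.04651 − 148.57143 = 137.47508; wedge = 47.22286 − 35.4 = 11.82286.
DWL = ½ × 137.47508 × 11.82286 = $812.67 thousand.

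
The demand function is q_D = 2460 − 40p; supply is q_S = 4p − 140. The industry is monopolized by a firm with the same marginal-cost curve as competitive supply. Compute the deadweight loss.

In inverse form: demand p = 61.5 − 0.025q, supply p = 35 + 0.25q.
Competitive equilibrium: 61.5 − 0.025q = 35 + 0.25q → q* = 96.3636, p* = 59.0909.
Marginal revenue: MR = 61.5 − 0.05q. Set MR = MC: 61.5 − 0.05q = 35 + 0.25q → q_m = 88.3333.
Price p_m = 61.5 − 0.025·88.3333 = 59.2917; MC(q_m) = 35 + 0.25·88.3333 = 57.0833.
Competitive q* = 96.3636, so Δq = 8.0303; wedge = 59.2917 − 57.0833 = 2.2084.
Deadweight loss = ½ × 8.0303 × 2.2084 = 8.87.

8.87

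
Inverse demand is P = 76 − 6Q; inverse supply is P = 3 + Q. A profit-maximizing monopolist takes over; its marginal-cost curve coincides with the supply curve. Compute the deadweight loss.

Competitive equilibrium: 76 − 6Q = 3 + Q → Q* = 10.4286, P* = 13.4286.
Marginal revenue: MR = 76 − 12Q. Set MR = MC: 76 − 12Q = 3 + Q → Q_m = 5.6154.
Price P_m = 76 − 6·5.6154 = 42.3076; MC(Q_m) = 3 + 1·5.6154 = 8.6154.
Competitive Q* = 10.4286, so ΔQ = 4.8132; wedge = 42.3076 − 8.6154 = 33.6922.
Deadweight loss = ½ × 4.8132 × 33.6922 = 81.08.

81.08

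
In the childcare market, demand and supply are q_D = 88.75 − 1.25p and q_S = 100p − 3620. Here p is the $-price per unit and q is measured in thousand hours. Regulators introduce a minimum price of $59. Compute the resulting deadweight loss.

$316.68 thousand

In inverse form: demand p = 71 − 0.8q, supply p = 36.2 + 0.01q.
Competitive equilibrium: 71 − 0.8q = 36.2 + 0.01q → q* = 42.963, p* = 36.6296.
At the floor p = 59, quantity demanded = (71 − 59)/0.8 = 15.
Sellers' marginal cost at q' = 15: 36.2 + 0.01·15 = 36.35.
Δq = 42.963 − 15 = 27.963; wedge = 59 − 36.35 = 22.65.
Welfare loss = ½ × 27.963 × 22.65 = $316.68 thousand.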